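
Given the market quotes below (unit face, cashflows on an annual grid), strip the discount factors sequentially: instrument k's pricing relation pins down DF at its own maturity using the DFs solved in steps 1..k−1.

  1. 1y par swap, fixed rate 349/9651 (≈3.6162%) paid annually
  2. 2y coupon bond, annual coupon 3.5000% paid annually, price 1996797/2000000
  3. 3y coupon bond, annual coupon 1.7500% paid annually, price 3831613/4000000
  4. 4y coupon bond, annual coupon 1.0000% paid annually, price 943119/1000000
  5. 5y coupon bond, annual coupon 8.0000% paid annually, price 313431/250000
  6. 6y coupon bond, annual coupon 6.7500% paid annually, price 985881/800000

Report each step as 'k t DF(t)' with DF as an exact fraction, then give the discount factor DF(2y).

1 1 9651/10000
2 2 233/250
3 3 568/625
4 4 453/500
5 5 8859/10000
6 6 8637/10000
DF(2y) = 233/250 ≈ 0.932000

step 1 [1y] swap r/1=349/9651: DF=(1 − 349/9651·(0))/(1+349/9651) = 9651/10000 ≈ 0.965100
step 2 [2y] bond c/1=7/200: DF=(1996797/2000000 − 7/200·(0.965100))/(1+7/200) = 233/250 ≈ 0.932000
step 3 [3y] bond c/1=7/400: DF=(3831613/4000000 − 7/400·(0.965100+0.932000))/(1+7/400) = 568/625 ≈ 0.908800
step 4 [4y] bond c/1=1/100: DF=(943119/1000000 − 1/100·(0.965100+0.932000+0.908800))/(1+1/100) = 453/500 ≈ 0.906000
step 5 [5y] bond c/1=2/25: DF=(313431/250000 − 2/25·(0.965100+0.932000+0.908800+0.906000))/(1+2/25) = 8859/10000 ≈ 0.885900
step 6 [6y] bond c/1=27/400: DF=(985881/800000 − 27/400·(0.965100+0.932000+0.908800+0.906000+0.885900))/(1+27/400) = 8637/10000 ≈ 0.863700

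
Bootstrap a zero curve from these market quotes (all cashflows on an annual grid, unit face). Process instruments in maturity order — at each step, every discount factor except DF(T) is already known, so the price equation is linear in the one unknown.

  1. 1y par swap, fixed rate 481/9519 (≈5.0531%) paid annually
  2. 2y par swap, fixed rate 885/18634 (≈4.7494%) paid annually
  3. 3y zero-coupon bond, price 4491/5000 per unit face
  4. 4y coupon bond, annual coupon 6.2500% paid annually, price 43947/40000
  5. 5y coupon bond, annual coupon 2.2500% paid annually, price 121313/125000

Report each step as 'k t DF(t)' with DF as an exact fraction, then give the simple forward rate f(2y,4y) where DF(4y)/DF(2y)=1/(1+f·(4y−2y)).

1 1 9519/10000
2 2 1823/2000
3 3 4491/5000
4 4 2179/2500
5 5 2173/2500
f(2y,4y) = ((1823/2000)/(2179/2500) − 1)/(2) = 399/17432 ≈ 2.2889%

step 1 [1y] swap r/1=481/9519: DF=(1 − 481/9519·(0))/(1+481/9519) = 9519/10000 ≈ 0.951900
step 2 [2y] swap r/1=885/18634: DF=(1 − 885/18634·(0.951900))/(1+885/18634) = 1823/2000 ≈ 0.911500
step 3 [3y] zero: DF = P = 4491/5000 ≈ 0.898200
step 4 [4y] bond c/1=1/16: DF=(43947/40000 − 1/16·(0.951900+0.911500+0.898200))/(1+1/16) = 2179/2500 ≈ 0.871600
step 5 [5y] bond c/1=9/400: DF=(121313/125000 − 9/400·(0.951900+0.911500+0.898200+0.871600))/(1+9/400) = 2173/2500 ≈ 0.869200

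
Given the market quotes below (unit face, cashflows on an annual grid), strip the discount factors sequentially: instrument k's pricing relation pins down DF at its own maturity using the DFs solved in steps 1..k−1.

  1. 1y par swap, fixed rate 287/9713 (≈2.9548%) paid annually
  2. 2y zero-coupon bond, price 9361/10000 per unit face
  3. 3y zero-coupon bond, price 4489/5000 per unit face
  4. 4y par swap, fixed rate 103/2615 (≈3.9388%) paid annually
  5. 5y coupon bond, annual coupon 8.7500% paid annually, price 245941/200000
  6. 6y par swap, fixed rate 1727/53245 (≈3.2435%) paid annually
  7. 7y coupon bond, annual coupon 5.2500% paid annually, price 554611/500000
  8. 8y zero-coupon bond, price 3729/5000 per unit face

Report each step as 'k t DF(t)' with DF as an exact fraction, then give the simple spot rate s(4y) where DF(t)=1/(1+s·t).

1 1 9713/10000
2 2 9361/10000
3 3 4489/5000
4 4 4279/5000
5 5 4181/5000
6 6 8273/10000
7 7 7883/10000
8 8 3729/5000
s(4y) = (1/(4279/5000) − 1)/(4) = 721/17116 ≈ 4.2124%

step 1 [1y] swap r/1=287/9713: DF=(1 − 287/9713·(0))/(1+287/9713) = 9713/10000 ≈ 0.971300
step 2 [2y] zero: DF = P = 9361/10000 ≈ 0.936100
step 3 [3y] zero: DF = P = 4489/5000 ≈ 0.897800
step 4 [4y] swap r/1=103/2615: DF=(1 − 103/2615·(0.971300+0.936100+0.897800))/(1+103/2615) = 4279/5000 ≈ 0.855800
step 5 [5y] bond c/1=7/80: DF=(245941/200000 − 7/80·(0.971300+0.936100+0.897800+0.855800))/(1+7/80) = 4181/5000 ≈ 0.836200
step 6 [6y] swap r/1=1727/53245: DF=(1 − 1727/53245·(0.971300+0.936100+0.897800+0.855800+0.836200))/(1+1727/53245) = 8273/10000 ≈ 0.827300
step 7 [7y] bond c/1=21/400: DF=(554611/500000 − 21/400·(0.971300+0.936100+0.897800+0.855800+0.836200+0.827300))/(1+21/400) = 7883/10000 ≈ 0.788300
step 8 [8y] zero: DF = P = 3729/5000 ≈ 0.745800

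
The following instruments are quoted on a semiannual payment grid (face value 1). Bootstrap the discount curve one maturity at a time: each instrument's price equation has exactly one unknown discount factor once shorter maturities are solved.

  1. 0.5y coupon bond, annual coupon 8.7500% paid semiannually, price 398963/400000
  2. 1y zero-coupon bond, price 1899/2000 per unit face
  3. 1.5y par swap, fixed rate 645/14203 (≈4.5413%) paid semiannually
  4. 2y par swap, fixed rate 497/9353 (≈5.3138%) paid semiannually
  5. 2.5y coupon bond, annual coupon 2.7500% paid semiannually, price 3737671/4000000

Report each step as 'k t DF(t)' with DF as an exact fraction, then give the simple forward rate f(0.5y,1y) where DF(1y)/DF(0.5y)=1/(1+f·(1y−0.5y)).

1 1/2 2389/2500
2 1 1899/2000
3 3/2 1871/2000
4 2 4503/5000
5 5/2 871/1000
f(0.5y,1y) = ((2389/2500)/(1899/2000) − 1)/(1/2) = 122/9495 ≈ 1.2849%

step 1 [0.5y] bond c/2=7/160: DF=(398963/400000 − 7/160·(0))/(1+7/160) = 2389/2500 ≈ 0.955600
step 2 [1y] zero: DF = P = 1899/2000 ≈ 0.949500
step 3 [1.5y] swap r/2=645/28406: DF=(1 − 645/28406·(0.955600+0.949500))/(1+645/28406) = 1871/2000 ≈ 0.935500
step 4 [2y] swap r/2=497/18706: DF=(1 − 497/18706·(0.955600+0.949500+0.935500))/(1+497/18706) = 4503/5000 ≈ 0.900600
step 5 [2.5y] bond c/2=11/800: DF=(3737671/4000000 − 11/800·(0.955600+0.949500+0.935500+0.900600))/(1+11/800) = 871/1000 ≈ 0.871000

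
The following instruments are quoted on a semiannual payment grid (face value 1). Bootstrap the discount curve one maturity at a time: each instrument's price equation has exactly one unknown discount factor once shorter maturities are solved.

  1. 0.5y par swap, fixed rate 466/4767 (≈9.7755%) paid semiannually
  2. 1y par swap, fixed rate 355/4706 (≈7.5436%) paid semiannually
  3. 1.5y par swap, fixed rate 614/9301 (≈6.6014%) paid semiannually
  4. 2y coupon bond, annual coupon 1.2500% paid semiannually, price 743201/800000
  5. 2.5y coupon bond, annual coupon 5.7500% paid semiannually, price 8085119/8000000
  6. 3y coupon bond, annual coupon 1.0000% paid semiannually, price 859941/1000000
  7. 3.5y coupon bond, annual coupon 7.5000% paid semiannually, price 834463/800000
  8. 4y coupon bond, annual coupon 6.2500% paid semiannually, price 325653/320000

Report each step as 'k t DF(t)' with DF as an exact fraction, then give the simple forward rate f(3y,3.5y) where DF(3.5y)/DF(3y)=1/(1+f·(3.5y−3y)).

1 1/2 4767/5000
2 1 929/1000
3 3/2 9079/10000
4 2 9059/10000
5 5/2 8791/10000
6 3 8329/10000
7 7/2 8099/10000
8 4 499/625
f(3y,3.5y) = ((8329/10000)/(8099/10000) − 1)/(1/2) = 460/8099 ≈ 5.6797%

step 1 [0.5y] swap r/2=233/4767: DF=(1 − 233/4767·(0))/(1+233/4767) = 4767/5000 ≈ 0.953400
step 2 [1y] swap r/2=355/9412: DF=(1 − 355/9412·(0.953400))/(1+355/9412) = 929/1000 ≈ 0.929000
step 3 [1.5y] swap r/2=307/9301: DF=(1 − 307/9301·(0.953400+0.929000))/(1+307/9301) = 9079/10000 ≈ 0.907900
step 4 [2y] bond c/2=1/160: DF=(743201/800000 − 1/160·(0.953400+0.929000+0.907900))/(1+1/160) = 9059/10000 ≈ 0.905900
step 5 [2.5y] bond c/2=23/800: DF=(8085119/8000000 − 23/800·(0.953400+0.929000+0.907900+0.905900))/(1+23/800) = 8791/10000 ≈ 0.879100
step 6 [3y] bond c/2=1/200: DF=(859941/1000000 − 1/200·(0.953400+0.929000+0.907900+0.905900+0.879100))/(1+1/200) = 8329/10000 ≈ 0.832900
step 7 [3.5y] bond c/2=3/80: DF=(834463/800000 − 3/80·(0.953400+0.929000+0.907900+0.905900+0.879100+0.832900))/(1+3/80) = 8099/10000 ≈ 0.809900
step 8 [4y] bond c/2=1/32: DF=(325653/320000 − 1/32·(0.953400+0.929000+0.907900+0.905900+0.879100+0.832900+0.809900))/(1+1/32) = 499/625 ≈ 0.798400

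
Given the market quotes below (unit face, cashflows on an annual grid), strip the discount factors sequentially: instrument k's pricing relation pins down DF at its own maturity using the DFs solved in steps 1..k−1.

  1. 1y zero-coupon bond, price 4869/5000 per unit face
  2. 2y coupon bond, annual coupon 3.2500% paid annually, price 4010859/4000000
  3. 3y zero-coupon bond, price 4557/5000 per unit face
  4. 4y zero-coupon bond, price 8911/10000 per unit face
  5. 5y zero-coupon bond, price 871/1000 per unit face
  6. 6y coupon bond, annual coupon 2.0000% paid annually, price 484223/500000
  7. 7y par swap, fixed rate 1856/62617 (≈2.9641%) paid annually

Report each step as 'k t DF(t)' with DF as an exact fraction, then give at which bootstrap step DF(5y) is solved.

1 1 4869/5000
2 2 1881/2000
3 3 4557/5000
4 4 8911/10000
5 5 871/1000
6 6 1719/2000
7 7 509/625
DF(5y) is solved at step 5

step 1 [1y] zero: DF = P = 4869/5000 ≈ 0.973800
step 2 [2y] bond c/1=13/400: DF=(4010859/4000000 − 13/400·(0.973800))/(1+13/400) = 1881/2000 ≈ 0.940500
step 3 [3y] zero: DF = P = 4557/5000 ≈ 0.911400
step 4 [4y] zero: DF = P = 8911/10000 ≈ 0.891100
step 5 [5y] zero: DF = P = 871/1000 ≈ 0.871000
step 6 [6y] bond c/1=1/50: DF=(484223/500000 − 1/50·(0.973800+0.940500+0.911400+0.891100+0.871000))/(1+1/50) = 1719/2000 ≈ 0.859500
step 7 [7y] swap r/1=1856/62617: DF=(1 − 1856/62617·(0.973800+0.940500+0.911400+0.891100+0.871000+0.859500))/(1+1856/62617) = 509/625 ≈ 0.814400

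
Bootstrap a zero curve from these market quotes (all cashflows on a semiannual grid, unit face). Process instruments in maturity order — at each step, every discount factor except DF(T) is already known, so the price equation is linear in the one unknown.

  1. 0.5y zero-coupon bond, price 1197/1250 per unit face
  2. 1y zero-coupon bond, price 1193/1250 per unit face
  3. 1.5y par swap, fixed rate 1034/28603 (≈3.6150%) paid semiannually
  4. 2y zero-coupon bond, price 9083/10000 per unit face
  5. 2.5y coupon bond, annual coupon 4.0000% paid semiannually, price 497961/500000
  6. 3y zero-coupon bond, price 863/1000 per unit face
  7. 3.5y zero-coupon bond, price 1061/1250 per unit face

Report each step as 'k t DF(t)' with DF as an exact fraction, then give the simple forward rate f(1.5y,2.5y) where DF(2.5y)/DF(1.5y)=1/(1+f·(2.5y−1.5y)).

step 1 [0.5y] zero: DF = P = 1197/1250 ≈ 0.957600
step 2 [1y] zero: DF = P = 1193/1250 ≈ 0.954400
step 3 [1.5y] swap r/2=517/28603: DF=(1 − 517/28603·(0.957600+0.954400))/(1+517/28603) = 9483/10000 ≈ 0.948300
step 4 [2y] zero: DF = P = 9083/10000 ≈ 0.908300
step 5 [2.5y] bond c/2=1/50: DF=(497961/500000 − 1/50·(0.957600+0.954400+0.948300+0.908300))/(1+1/50) = 361/400 ≈ 0.902500
step 6 [3y] zero: DF = P = 863/1000 ≈ 0.863000
step 7 [3.5y] zero: DF = P = 1061/1250 ≈ 0.848800

1 1/2 1197/1250
2 1 1193/1250
3 3/2 9483/10000
4 2 9083/10000
5 5/2 361/400
6 3 863/1000
7 7/2 1061/1250
f(1.5y,2.5y) = ((9483/10000)/(361/400) − 1)/(1) = 458/9025 ≈ 5.0748%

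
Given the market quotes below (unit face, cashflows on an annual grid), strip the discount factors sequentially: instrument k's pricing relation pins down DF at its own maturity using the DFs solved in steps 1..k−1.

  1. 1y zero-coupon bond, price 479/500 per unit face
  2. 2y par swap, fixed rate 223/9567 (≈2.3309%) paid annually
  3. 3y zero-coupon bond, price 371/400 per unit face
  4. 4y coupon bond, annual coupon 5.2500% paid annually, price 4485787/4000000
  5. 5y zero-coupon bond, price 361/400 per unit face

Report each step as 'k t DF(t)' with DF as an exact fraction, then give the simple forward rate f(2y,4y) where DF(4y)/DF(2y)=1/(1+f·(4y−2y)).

step 1 [1y] zero: DF = P = 479/500 ≈ 0.958000
step 2 [2y] swap r/1=223/9567: DF=(1 − 223/9567·(0.958000))/(1+223/9567) = 4777/5000 ≈ 0.955400
step 3 [3y] zero: DF = P = 371/400 ≈ 0.927500
step 4 [4y] bond c/1=21/400: DF=(4485787/4000000 − 21/400·(0.958000+0.955400+0.927500))/(1+21/400) = 4619/5000 ≈ 0.923800
step 5 [5y] zero: DF = P = 361/400 ≈ 0.902500

1 1 479/500
2 2 4777/5000
3 3 371/400
4 4 4619/5000
5 5 361/400
f(2y,4y) = ((4777/5000)/(4619/5000) − 1)/(2) = 79/4619 ≈ 1.7103%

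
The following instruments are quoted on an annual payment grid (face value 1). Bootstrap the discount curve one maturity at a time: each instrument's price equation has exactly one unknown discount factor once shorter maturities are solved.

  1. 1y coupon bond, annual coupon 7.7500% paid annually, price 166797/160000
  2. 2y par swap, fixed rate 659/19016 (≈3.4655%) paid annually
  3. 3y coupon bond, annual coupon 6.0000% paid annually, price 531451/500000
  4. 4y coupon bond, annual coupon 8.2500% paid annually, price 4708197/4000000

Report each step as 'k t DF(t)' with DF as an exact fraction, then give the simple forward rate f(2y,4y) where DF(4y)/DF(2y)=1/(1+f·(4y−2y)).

step 1 [1y] bond c/1=31/400: DF=(166797/160000 − 31/400·(0))/(1+31/400) = 387/400 ≈ 0.967500
step 2 [2y] swap r/1=659/19016: DF=(1 − 659/19016·(0.967500))/(1+659/19016) = 9341/10000 ≈ 0.934100
step 3 [3y] bond c/1=3/50: DF=(531451/500000 − 3/50·(0.967500+0.934100))/(1+3/50) = 8951/10000 ≈ 0.895100
step 4 [4y] bond c/1=33/400: DF=(4708197/4000000 − 33/400·(0.967500+0.934100+0.895100))/(1+33/400) = 4371/5000 ≈ 0.874200

1 1 387/400
2 2 9341/10000
3 3 8951/10000
4 4 4371/5000
f(2y,4y) = ((9341/10000)/(4371/5000) − 1)/(2) = 599/17484 ≈ 3.4260%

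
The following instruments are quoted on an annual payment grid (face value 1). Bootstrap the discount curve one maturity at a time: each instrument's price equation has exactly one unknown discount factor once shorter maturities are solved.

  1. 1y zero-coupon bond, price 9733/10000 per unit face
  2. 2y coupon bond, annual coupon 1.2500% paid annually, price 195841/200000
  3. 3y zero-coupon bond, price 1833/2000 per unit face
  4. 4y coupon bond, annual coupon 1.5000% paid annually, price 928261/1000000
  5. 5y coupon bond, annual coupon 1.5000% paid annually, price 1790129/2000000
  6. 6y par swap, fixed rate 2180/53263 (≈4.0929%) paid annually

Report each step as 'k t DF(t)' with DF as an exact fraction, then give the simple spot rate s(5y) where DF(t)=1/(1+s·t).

step 1 [1y] zero: DF = P = 9733/10000 ≈ 0.973300
step 2 [2y] bond c/1=1/80: DF=(195841/200000 − 1/80·(0.973300))/(1+1/80) = 9551/10000 ≈ 0.955100
step 3 [3y] zero: DF = P = 1833/2000 ≈ 0.916500
step 4 [4y] bond c/1=3/200: DF=(928261/1000000 − 3/200·(0.973300+0.955100+0.916500))/(1+3/200) = 349/400 ≈ 0.872500
step 5 [5y] bond c/1=3/200: DF=(1790129/2000000 − 3/200·(0.973300+0.955100+0.916500+0.872500))/(1+3/200) = 8269/10000 ≈ 0.826900
step 6 [6y] swap r/1=2180/53263: DF=(1 − 2180/53263·(0.973300+0.955100+0.916500+0.872500+0.826900))/(1+2180/53263) = 391/500 ≈ 0.782000

1 1 9733/10000
2 2 9551/10000
3 3 1833/2000
4 4 349/400
5 5 8269/10000
6 6 391/500
s(5y) = (1/(8269/10000) − 1)/(5) = 1731/41345 ≈ 4.1867%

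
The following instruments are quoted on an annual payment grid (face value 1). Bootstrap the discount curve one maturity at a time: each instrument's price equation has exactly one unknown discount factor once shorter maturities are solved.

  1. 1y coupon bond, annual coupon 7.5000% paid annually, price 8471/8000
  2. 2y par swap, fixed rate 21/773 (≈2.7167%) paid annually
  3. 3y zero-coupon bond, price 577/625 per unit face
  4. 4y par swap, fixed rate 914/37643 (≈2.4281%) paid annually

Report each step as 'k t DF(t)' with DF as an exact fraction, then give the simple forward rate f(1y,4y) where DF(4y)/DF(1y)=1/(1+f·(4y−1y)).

step 1 [1y] bond c/1=3/40: DF=(8471/8000 − 3/40·(0))/(1+3/40) = 197/200 ≈ 0.985000
step 2 [2y] swap r/1=21/773: DF=(1 − 21/773·(0.985000))/(1+21/773) = 379/400 ≈ 0.947500
step 3 [3y] zero: DF = P = 577/625 ≈ 0.923200
step 4 [4y] swap r/1=914/37643: DF=(1 − 914/37643·(0.985000+0.947500+0.923200))/(1+914/37643) = 4543/5000 ≈ 0.908600

1 1 197/200
2 2 379/400
3 3 577/625
4 4 4543/5000
f(1y,4y) = ((197/200)/(4543/5000) − 1)/(3) = 382/13629 ≈ 2.8028%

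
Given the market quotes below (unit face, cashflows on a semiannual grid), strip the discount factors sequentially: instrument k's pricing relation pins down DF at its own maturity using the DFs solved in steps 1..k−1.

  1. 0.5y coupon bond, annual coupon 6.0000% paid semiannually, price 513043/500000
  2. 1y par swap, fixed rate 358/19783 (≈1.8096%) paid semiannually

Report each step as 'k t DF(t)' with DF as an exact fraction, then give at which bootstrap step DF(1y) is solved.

step 1 [0.5y] bond c/2=3/100: DF=(513043/500000 − 3/100·(0))/(1+3/100) = 4981/5000 ≈ 0.996200
step 2 [1y] swap r/2=179/19783: DF=(1 − 179/19783·(0.996200))/(1+179/19783) = 9821/10000 ≈ 0.982100

1 1/2 4981/5000
2 1 9821/10000
DF(1y) is solved at step 2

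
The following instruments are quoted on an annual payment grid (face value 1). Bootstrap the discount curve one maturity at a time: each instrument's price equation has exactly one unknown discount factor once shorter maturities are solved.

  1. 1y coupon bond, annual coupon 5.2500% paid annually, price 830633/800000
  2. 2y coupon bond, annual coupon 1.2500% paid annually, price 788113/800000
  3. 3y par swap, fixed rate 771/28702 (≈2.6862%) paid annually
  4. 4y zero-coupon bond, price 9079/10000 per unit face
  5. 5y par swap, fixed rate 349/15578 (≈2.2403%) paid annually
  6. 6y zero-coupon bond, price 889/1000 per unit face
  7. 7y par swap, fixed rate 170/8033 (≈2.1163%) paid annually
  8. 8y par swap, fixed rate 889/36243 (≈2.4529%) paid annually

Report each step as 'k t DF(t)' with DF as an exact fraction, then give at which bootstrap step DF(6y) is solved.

1 1 1973/2000
2 2 1201/1250
3 3 9229/10000
4 4 9079/10000
5 5 8953/10000
6 6 889/1000
7 7 108/125
8 8 4111/5000
DF(6y) is solved at step 6

step 1 [1y] bond c/1=21/400: DF=(830633/800000 − 21/400·(0))/(1+21/400) = 1973/2000 ≈ 0.986500
step 2 [2y] bond c/1=1/80: DF=(788113/800000 − 1/80·(0.986500))/(1+1/80) = 1201/1250 ≈ 0.960800
step 3 [3y] swap r/1=771/28702: DF=(1 − 771/28702·(0.986500+0.960800))/(1+771/28702) = 9229/10000 ≈ 0.922900
step 4 [4y] zero: DF = P = 9079/10000 ≈ 0.907900
step 5 [5y] swap r/1=349/15578: DF=(1 − 349/15578·(0.986500+0.960800+0.922900+0.907900))/(1+349/15578) = 8953/10000 ≈ 0.895300
step 6 [6y] zero: DF = P = 889/1000 ≈ 0.889000
step 7 [7y] swap r/1=170/8033: DF=(1 − 170/8033·(0.986500+0.960800+0.922900+0.907900+0.895300+0.889000))/(1+170/8033) = 108/125 ≈ 0.864000
step 8 [8y] swap r/1=889/36243: DF=(1 − 889/36243·(0.986500+0.960800+0.922900+0.907900+0.895300+0.889000+0.864000))/(1+889/36243) = 4111/5000 ≈ 0.822200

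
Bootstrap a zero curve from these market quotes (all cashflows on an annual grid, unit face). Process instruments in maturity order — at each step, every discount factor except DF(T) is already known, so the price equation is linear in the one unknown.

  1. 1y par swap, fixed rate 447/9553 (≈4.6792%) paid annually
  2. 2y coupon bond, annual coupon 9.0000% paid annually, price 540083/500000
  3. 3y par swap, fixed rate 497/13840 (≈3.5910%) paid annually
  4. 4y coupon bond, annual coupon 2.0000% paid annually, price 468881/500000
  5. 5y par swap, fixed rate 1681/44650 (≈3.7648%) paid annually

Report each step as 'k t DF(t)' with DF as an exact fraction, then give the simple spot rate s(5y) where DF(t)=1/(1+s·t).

step 1 [1y] swap r/1=447/9553: DF=(1 − 447/9553·(0))/(1+447/9553) = 9553/10000 ≈ 0.955300
step 2 [2y] bond c/1=9/100: DF=(540083/500000 − 9/100·(0.955300))/(1+9/100) = 9121/10000 ≈ 0.912100
step 3 [3y] swap r/1=497/13840: DF=(1 − 497/13840·(0.955300+0.912100))/(1+497/13840) = 4503/5000 ≈ 0.900600
step 4 [4y] bond c/1=1/50: DF=(468881/500000 − 1/50·(0.955300+0.912100+0.900600))/(1+1/50) = 8651/10000 ≈ 0.865100
step 5 [5y] swap r/1=1681/44650: DF=(1 − 1681/44650·(0.955300+0.912100+0.900600+0.865100))/(1+1681/44650) = 8319/10000 ≈ 0.831900

1 1 9553/10000
2 2 9121/10000
3 3 4503/5000
4 4 8651/10000
5 5 8319/10000
s(5y) = (1/(8319/10000) − 1)/(5) = 1681/41595 ≈ 4.0414%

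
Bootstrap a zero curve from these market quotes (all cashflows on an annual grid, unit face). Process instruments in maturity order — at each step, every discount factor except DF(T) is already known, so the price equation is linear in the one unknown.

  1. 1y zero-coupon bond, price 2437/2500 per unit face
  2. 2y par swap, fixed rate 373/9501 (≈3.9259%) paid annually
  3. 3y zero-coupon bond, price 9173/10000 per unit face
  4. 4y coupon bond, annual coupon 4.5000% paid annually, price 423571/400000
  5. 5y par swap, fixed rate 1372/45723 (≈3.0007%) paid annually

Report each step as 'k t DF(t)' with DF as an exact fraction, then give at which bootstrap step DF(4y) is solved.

1 1 2437/2500
2 2 4627/5000
3 3 9173/10000
4 4 223/250
5 5 2157/2500
DF(4y) is solved at step 4

step 1 [1y] zero: DF = P = 2437/2500 ≈ 0.974800
step 2 [2y] swap r/1=373/9501: DF=(1 − 373/9501·(0.974800))/(1+373/9501) = 4627/5000 ≈ 0.925400
step 3 [3y] zero: DF = P = 9173/10000 ≈ 0.917300
step 4 [4y] bond c/1=9/200: DF=(423571/400000 − 9/200·(0.974800+0.925400+0.917300))/(1+9/200) = 223/250 ≈ 0.892000
step 5 [5y] swap r/1=1372/45723: DF=(1 − 1372/45723·(0.974800+0.925400+0.917300+0.892000))/(1+1372/45723) = 2157/2500 ≈ 0.862800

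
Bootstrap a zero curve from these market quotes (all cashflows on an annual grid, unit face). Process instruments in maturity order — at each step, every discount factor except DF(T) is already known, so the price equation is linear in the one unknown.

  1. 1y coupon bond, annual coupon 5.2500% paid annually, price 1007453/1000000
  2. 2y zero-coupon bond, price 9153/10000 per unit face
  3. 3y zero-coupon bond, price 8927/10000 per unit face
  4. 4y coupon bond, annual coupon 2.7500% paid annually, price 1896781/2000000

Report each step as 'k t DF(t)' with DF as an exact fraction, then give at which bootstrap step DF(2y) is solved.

step 1 [1y] bond c/1=21/400: DF=(1007453/1000000 − 21/400·(0))/(1+21/400) = 2393/2500 ≈ 0.957200
step 2 [2y] zero: DF = P = 9153/10000 ≈ 0.915300
step 3 [3y] zero: DF = P = 8927/10000 ≈ 0.892700
step 4 [4y] bond c/1=11/400: DF=(1896781/2000000 − 11/400·(0.957200+0.915300+0.892700))/(1+11/400) = 849/1000 ≈ 0.849000

1 1 2393/2500
2 2 9153/10000
3 3 8927/10000
4 4 849/1000
DF(2y) is solved at step 2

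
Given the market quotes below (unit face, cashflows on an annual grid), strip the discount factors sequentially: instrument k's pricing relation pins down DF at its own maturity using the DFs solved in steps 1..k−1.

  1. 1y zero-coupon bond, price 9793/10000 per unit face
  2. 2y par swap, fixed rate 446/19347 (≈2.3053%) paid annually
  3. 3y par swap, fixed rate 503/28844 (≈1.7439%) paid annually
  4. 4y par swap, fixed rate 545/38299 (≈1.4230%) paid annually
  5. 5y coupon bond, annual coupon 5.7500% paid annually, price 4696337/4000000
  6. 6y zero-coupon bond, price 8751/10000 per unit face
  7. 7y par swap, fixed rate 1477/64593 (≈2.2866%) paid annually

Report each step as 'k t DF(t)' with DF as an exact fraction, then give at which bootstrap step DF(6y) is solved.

step 1 [1y] zero: DF = P = 9793/10000 ≈ 0.979300
step 2 [2y] swap r/1=446/19347: DF=(1 − 446/19347·(0.979300))/(1+446/19347) = 4777/5000 ≈ 0.955400
step 3 [3y] swap r/1=503/28844: DF=(1 − 503/28844·(0.979300+0.955400))/(1+503/28844) = 9497/10000 ≈ 0.949700
step 4 [4y] swap r/1=545/38299: DF=(1 − 545/38299·(0.979300+0.955400+0.949700))/(1+545/38299) = 1891/2000 ≈ 0.945500
step 5 [5y] bond c/1=23/400: DF=(4696337/4000000 − 23/400·(0.979300+0.955400+0.949700+0.945500))/(1+23/400) = 451/500 ≈ 0.902000
step 6 [6y] zero: DF = P = 8751/10000 ≈ 0.875100
step 7 [7y] swap r/1=1477/64593: DF=(1 − 1477/64593·(0.979300+0.955400+0.949700+0.945500+0.902000+0.875100))/(1+1477/64593) = 8523/10000 ≈ 0.852300

1 1 9793/10000
2 2 4777/5000
3 3 9497/10000
4 4 1891/2000
5 5 451/500
6 6 8751/10000
7 7 8523/10000
DF(6y) is solved at step 6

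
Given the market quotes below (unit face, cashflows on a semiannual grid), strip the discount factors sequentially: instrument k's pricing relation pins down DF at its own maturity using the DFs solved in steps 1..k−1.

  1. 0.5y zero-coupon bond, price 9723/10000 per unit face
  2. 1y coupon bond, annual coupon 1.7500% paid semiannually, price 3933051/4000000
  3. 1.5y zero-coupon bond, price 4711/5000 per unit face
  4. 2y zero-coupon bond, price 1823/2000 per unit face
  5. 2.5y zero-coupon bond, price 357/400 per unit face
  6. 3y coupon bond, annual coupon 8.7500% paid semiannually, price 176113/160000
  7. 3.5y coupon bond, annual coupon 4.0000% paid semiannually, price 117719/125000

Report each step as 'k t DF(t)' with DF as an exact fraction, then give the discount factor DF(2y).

step 1 [0.5y] zero: DF = P = 9723/10000 ≈ 0.972300
step 2 [1y] bond c/2=7/800: DF=(3933051/4000000 − 7/800·(0.972300))/(1+7/800) = 9663/10000 ≈ 0.966300
step 3 [1.5y] zero: DF = P = 4711/5000 ≈ 0.942200
step 4 [2y] zero: DF = P = 1823/2000 ≈ 0.911500
step 5 [2.5y] zero: DF = P = 357/400 ≈ 0.892500
step 6 [3y] bond c/2=7/160: DF=(176113/160000 − 7/160·(0.972300+0.966300+0.942200+0.911500+0.892500))/(1+7/160) = 4291/5000 ≈ 0.858200
step 7 [3.5y] bond c/2=1/50: DF=(117719/125000 − 1/50·(0.972300+0.966300+0.942200+0.911500+0.892500+0.858200))/(1+1/50) = 4073/5000 ≈ 0.814600

1 1/2 9723/10000
2 1 9663/10000
3 3/2 4711/5000
4 2 1823/2000
5 5/2 357/400
6 3 4291/5000
7 7/2 4073/5000
DF(2y) = 1823/2000 ≈ 0.911500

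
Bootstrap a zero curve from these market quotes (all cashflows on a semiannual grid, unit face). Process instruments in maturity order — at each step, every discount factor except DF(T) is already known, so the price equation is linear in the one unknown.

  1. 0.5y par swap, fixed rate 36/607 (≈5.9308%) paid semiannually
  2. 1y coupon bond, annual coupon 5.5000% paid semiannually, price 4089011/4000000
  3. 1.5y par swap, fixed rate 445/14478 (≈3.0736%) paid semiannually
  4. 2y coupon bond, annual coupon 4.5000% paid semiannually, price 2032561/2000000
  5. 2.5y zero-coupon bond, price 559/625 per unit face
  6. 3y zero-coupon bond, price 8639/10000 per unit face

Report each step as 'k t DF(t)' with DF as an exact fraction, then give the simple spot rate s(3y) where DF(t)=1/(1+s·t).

step 1 [0.5y] swap r/2=18/607: DF=(1 − 18/607·(0))/(1+18/607) = 607/625 ≈ 0.971200
step 2 [1y] bond c/2=11/400: DF=(4089011/4000000 − 11/400·(0.971200))/(1+11/400) = 9689/10000 ≈ 0.968900
step 3 [1.5y] swap r/2=445/28956: DF=(1 − 445/28956·(0.971200+0.968900))/(1+445/28956) = 1911/2000 ≈ 0.955500
step 4 [2y] bond c/2=9/400: DF=(2032561/2000000 − 9/400·(0.971200+0.968900+0.955500))/(1+9/400) = 4651/5000 ≈ 0.930200
step 5 [2.5y] zero: DF = P = 559/625 ≈ 0.894400
step 6 [3y] zero: DF = P = 8639/10000 ≈ 0.863900

1 1/2 607/625
2 1 9689/10000
3 3/2 1911/2000
4 2 4651/5000
5 5/2 559/625
6 3 8639/10000
s(3y) = (1/(8639/10000) − 1)/(3) = 1361/25917 ≈ 5.2514%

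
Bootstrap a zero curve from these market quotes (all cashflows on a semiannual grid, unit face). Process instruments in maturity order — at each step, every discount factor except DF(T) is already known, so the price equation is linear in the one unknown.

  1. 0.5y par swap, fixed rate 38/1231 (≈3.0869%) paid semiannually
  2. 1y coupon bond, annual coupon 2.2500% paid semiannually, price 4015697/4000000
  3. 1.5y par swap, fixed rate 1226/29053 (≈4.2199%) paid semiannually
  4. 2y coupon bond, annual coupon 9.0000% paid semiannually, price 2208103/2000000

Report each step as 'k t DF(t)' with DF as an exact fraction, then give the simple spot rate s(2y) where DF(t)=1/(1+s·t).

1 1/2 1231/1250
2 1 4909/5000
3 3/2 9387/10000
4 2 4657/5000
s(2y) = (1/(4657/5000) − 1)/(2) = 343/9314 ≈ 3.6826%

step 1 [0.5y] swap r/2=19/1231: DF=(1 − 19/1231·(0))/(1+19/1231) = 1231/1250 ≈ 0.984800
step 2 [1y] bond c/2=9/800: DF=(4015697/4000000 − 9/800·(0.984800))/(1+9/800) = 4909/5000 ≈ 0.981800
step 3 [1.5y] swap r/2=613/29053: DF=(1 − 613/29053·(0.984800+0.981800))/(1+613/29053) = 9387/10000 ≈ 0.938700
step 4 [2y] bond c/2=9/200: DF=(2208103/2000000 − 9/200·(0.984800+0.981800+0.938700))/(1+9/200) = 4657/5000 ≈ 0.931400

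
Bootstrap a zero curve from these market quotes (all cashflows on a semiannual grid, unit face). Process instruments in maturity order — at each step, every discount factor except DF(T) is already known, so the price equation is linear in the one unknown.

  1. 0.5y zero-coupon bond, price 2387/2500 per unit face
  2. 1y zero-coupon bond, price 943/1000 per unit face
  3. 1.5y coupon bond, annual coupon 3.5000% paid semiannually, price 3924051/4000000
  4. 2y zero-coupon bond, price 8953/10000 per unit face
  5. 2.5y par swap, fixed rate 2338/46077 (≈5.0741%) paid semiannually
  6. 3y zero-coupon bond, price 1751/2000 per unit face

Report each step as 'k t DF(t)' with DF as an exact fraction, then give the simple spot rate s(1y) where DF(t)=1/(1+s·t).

step 1 [0.5y] zero: DF = P = 2387/2500 ≈ 0.954800
step 2 [1y] zero: DF = P = 943/1000 ≈ 0.943000
step 3 [1.5y] bond c/2=7/400: DF=(3924051/4000000 − 7/400·(0.954800+0.943000))/(1+7/400) = 1863/2000 ≈ 0.931500
step 4 [2y] zero: DF = P = 8953/10000 ≈ 0.895300
step 5 [2.5y] swap r/2=1169/46077: DF=(1 − 1169/46077·(0.954800+0.943000+0.931500+0.895300))/(1+1169/46077) = 8831/10000 ≈ 0.883100
step 6 [3y] zero: DF = P = 1751/2000 ≈ 0.875500

1 1/2 2387/2500
2 1 943/1000
3 3/2 1863/2000
4 2 8953/10000
5 5/2 8831/10000
6 3 1751/2000
s(1y) = (1/(943/1000) − 1)/(1) = 57/943 ≈ 6.0445%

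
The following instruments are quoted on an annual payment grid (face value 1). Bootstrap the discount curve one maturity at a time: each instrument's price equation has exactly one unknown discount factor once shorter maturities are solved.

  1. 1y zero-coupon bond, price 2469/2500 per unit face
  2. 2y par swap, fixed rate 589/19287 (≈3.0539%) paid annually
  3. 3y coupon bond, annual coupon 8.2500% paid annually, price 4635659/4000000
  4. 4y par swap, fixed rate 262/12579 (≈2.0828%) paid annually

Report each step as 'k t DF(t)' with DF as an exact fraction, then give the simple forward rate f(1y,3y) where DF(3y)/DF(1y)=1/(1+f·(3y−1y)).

step 1 [1y] zero: DF = P = 2469/2500 ≈ 0.987600
step 2 [2y] swap r/1=589/19287: DF=(1 − 589/19287·(0.987600))/(1+589/19287) = 9411/10000 ≈ 0.941100
step 3 [3y] bond c/1=33/400: DF=(4635659/4000000 − 33/400·(0.987600+0.941100))/(1+33/400) = 2309/2500 ≈ 0.923600
step 4 [4y] swap r/1=262/12579: DF=(1 − 262/12579·(0.987600+0.941100+0.923600))/(1+262/12579) = 4607/5000 ≈ 0.921400

1 1 2469/2500
2 2 9411/10000
3 3 2309/2500
4 4 4607/5000
f(1y,3y) = ((2469/2500)/(2309/2500) − 1)/(2) = 80/2309 ≈ 3.4647%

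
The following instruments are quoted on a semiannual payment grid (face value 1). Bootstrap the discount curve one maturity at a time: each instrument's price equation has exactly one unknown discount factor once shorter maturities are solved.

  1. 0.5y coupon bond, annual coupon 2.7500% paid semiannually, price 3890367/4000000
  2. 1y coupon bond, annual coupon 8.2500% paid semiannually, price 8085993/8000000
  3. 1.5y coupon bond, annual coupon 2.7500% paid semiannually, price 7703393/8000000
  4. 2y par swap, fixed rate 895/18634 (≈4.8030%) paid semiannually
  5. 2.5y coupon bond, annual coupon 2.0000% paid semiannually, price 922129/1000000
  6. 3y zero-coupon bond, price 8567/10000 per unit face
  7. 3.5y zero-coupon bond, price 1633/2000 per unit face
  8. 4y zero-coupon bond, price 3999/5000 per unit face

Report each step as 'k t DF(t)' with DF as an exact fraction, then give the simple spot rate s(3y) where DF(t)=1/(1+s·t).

1 1/2 4797/5000
2 1 9327/10000
3 3/2 4621/5000
4 2 1821/2000
5 5/2 8761/10000
6 3 8567/10000
7 7/2 1633/2000
8 4 3999/5000
s(3y) = (1/(8567/10000) − 1)/(3) = 1433/25701 ≈ 5.5757%

step 1 [0.5y] bond c/2=11/800: DF=(3890367/4000000 − 11/800·(0))/(1+11/800) = 4797/5000 ≈ 0.959400
step 2 [1y] bond c/2=33/800: DF=(8085993/8000000 − 33/800·(0.959400))/(1+33/800) = 9327/10000 ≈ 0.932700
step 3 [1.5y] bond c/2=11/800: DF=(7703393/8000000 − 11/800·(0.959400+0.932700))/(1+11/800) = 4621/5000 ≈ 0.924200
step 4 [2y] swap r/2=895/37268: DF=(1 − 895/37268·(0.959400+0.932700+0.924200))/(1+895/37268) = 1821/2000 ≈ 0.910500
step 5 [2.5y] bond c/2=1/100: DF=(922129/1000000 − 1/100·(0.959400+0.932700+0.924200+0.910500))/(1+1/100) = 8761/10000 ≈ 0.876100
step 6 [3y] zero: DF = P = 8567/10000 ≈ 0.856700
step 7 [3.5y] zero: DF = P = 1633/2000 ≈ 0.816500
step 8 [4y] zero: DF = P = 3999/5000 ≈ 0.799800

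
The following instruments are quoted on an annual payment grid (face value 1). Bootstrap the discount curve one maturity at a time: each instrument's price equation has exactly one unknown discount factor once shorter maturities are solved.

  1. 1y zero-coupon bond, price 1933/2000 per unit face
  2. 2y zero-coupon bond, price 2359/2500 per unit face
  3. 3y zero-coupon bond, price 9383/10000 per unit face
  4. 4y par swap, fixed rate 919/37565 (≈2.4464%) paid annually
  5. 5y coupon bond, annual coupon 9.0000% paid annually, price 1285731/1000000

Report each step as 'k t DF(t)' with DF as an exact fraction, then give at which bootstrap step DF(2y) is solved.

1 1 1933/2000
2 2 2359/2500
3 3 9383/10000
4 4 9081/10000
5 5 4347/5000
DF(2y) is solved at step 2

step 1 [1y] zero: DF = P = 1933/2000 ≈ 0.966500
step 2 [2y] zero: DF = P = 2359/2500 ≈ 0.943600
step 3 [3y] zero: DF = P = 9383/10000 ≈ 0.938300
step 4 [4y] swap r/1=919/37565: DF=(1 − 919/37565·(0.966500+0.943600+0.938300))/(1+919/37565) = 9081/10000 ≈ 0.908100
step 5 [5y] bond c/1=9/100: DF=(1285731/1000000 − 9/100·(0.966500+0.943600+0.938300+0.908100))/(1+9/100) = 4347/5000 ≈ 0.869400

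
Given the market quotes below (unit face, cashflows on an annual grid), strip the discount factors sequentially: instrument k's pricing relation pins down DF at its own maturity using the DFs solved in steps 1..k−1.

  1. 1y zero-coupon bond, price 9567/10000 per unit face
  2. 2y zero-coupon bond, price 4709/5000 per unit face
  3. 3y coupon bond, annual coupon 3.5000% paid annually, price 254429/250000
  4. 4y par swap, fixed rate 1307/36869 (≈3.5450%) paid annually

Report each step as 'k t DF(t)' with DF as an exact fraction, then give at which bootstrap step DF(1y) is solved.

1 1 9567/10000
2 2 4709/5000
3 3 9191/10000
4 4 8693/10000
DF(1y) is solved at step 1

step 1 [1y] zero: DF = P = 9567/10000 ≈ 0.956700
step 2 [2y] zero: DF = P = 4709/5000 ≈ 0.941800
step 3 [3y] bond c/1=7/200: DF=(254429/250000 − 7/200·(0.956700+0.941800))/(1+7/200) = 9191/10000 ≈ 0.919100
step 4 [4y] swap r/1=1307/36869: DF=(1 − 1307/36869·(0.956700+0.941800+0.919100))/(1+1307/36869) = 8693/10000 ≈ 0.869300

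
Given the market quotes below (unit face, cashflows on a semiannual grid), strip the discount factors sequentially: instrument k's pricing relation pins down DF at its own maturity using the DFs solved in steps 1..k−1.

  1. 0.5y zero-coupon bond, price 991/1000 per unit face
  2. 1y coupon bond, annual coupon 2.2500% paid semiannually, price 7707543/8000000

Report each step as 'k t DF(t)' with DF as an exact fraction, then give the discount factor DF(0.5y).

step 1 [0.5y] zero: DF = P = 991/1000 ≈ 0.991000
step 2 [1y] bond c/2=9/800: DF=(7707543/8000000 − 9/800·(0.991000))/(1+9/800) = 9417/10000 ≈ 0.941700

1 1/2 991/1000
2 1 9417/10000
DF(0.5y) = 991/1000 ≈ 0.991000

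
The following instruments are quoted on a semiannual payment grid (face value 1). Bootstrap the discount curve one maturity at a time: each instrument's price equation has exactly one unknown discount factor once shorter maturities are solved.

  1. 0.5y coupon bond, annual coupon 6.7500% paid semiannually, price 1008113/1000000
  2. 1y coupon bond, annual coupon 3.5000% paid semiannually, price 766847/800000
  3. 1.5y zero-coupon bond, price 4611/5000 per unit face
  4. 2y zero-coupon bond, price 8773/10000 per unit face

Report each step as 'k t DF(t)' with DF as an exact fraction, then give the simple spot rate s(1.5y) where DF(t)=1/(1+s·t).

step 1 [0.5y] bond c/2=27/800: DF=(1008113/1000000 − 27/800·(0))/(1+27/800) = 1219/1250 ≈ 0.975200
step 2 [1y] bond c/2=7/400: DF=(766847/800000 − 7/400·(0.975200))/(1+7/400) = 9253/10000 ≈ 0.925300
step 3 [1.5y] zero: DF = P = 4611/5000 ≈ 0.922200
step 4 [2y] zero: DF = P = 8773/10000 ≈ 0.877300

1 1/2 1219/1250
2 1 9253/10000
3 3/2 4611/5000
4 2 8773/10000
s(1.5y) = (1/(4611/5000) − 1)/(3/2) = 778/13833 ≈ 5.6242%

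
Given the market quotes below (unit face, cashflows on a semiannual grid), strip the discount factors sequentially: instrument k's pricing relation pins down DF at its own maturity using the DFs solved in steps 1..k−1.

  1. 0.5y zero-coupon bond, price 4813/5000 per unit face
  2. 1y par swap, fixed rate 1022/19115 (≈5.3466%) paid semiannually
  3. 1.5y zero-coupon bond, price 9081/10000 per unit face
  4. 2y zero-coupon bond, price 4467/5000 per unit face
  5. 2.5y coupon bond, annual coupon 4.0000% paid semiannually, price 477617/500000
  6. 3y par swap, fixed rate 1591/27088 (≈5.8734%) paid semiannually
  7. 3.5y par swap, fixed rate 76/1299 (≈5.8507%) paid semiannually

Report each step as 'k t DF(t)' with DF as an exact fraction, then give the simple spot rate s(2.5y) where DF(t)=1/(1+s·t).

1 1/2 4813/5000
2 1 9489/10000
3 3/2 9081/10000
4 2 4467/5000
5 5/2 8637/10000
6 3 8409/10000
7 7/2 511/625
s(2.5y) = (1/(8637/10000) − 1)/(5/2) = 2726/43185 ≈ 6.3124%

step 1 [0.5y] zero: DF = P = 4813/5000 ≈ 0.962600
step 2 [1y] swap r/2=511/19115: DF=(1 − 511/19115·(0.962600))/(1+511/19115) = 9489/10000 ≈ 0.948900
step 3 [1.5y] zero: DF = P = 9081/10000 ≈ 0.908100
step 4 [2y] zero: DF = P = 4467/5000 ≈ 0.893400
step 5 [2.5y] bond c/2=1/50: DF=(477617/500000 − 1/50·(0.962600+0.948900+0.908100+0.893400))/(1+1/50) = 8637/10000 ≈ 0.863700
step 6 [3y] swap r/2=1591/54176: DF=(1 − 1591/54176·(0.962600+0.948900+0.908100+0.893400+0.863700))/(1+1591/54176) = 8409/10000 ≈ 0.840900
step 7 [3.5y] swap r/2=38/1299: DF=(1 − 38/1299·(0.962600+0.948900+0.908100+0.893400+0.863700+0.840900))/(1+38/1299) = 511/625 ≈ 0.817600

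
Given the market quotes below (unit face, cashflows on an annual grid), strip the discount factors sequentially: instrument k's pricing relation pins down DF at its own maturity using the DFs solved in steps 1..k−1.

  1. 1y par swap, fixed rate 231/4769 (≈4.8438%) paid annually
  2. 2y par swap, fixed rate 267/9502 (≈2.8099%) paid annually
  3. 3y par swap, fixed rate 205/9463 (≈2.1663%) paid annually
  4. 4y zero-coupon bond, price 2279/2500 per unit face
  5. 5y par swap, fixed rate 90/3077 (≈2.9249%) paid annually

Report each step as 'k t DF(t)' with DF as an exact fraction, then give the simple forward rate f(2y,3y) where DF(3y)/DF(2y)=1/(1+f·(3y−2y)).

step 1 [1y] swap r/1=231/4769: DF=(1 − 231/4769·(0))/(1+231/4769) = 4769/5000 ≈ 0.953800
step 2 [2y] swap r/1=267/9502: DF=(1 − 267/9502·(0.953800))/(1+267/9502) = 4733/5000 ≈ 0.946600
step 3 [3y] swap r/1=205/9463: DF=(1 − 205/9463·(0.953800+0.946600))/(1+205/9463) = 1877/2000 ≈ 0.938500
step 4 [4y] zero: DF = P = 2279/2500 ≈ 0.911600
step 5 [5y] swap r/1=90/3077: DF=(1 − 90/3077·(0.953800+0.946600+0.938500+0.911600))/(1+90/3077) = 173/200 ≈ 0.865000

1 1 4769/5000
2 2 4733/5000
3 3 1877/2000
4 4 2279/2500
5 5 173/200
f(2y,3y) = ((4733/5000)/(1877/2000) − 1)/(1) = 81/9385 ≈ 0.8631%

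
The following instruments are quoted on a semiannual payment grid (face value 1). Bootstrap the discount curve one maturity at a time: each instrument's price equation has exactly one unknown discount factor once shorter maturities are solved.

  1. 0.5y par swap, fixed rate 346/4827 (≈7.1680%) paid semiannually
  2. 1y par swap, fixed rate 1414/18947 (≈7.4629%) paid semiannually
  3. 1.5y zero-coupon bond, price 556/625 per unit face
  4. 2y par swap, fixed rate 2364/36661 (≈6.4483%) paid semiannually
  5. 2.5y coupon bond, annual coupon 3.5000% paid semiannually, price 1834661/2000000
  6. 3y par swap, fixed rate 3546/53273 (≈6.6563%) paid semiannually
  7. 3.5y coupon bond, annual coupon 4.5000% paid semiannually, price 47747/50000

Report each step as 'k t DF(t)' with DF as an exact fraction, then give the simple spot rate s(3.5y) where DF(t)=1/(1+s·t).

step 1 [0.5y] swap r/2=173/4827: DF=(1 − 173/4827·(0))/(1+173/4827) = 4827/5000 ≈ 0.965400
step 2 [1y] swap r/2=707/18947: DF=(1 − 707/18947·(0.965400))/(1+707/18947) = 9293/10000 ≈ 0.929300
step 3 [1.5y] zero: DF = P = 556/625 ≈ 0.889600
step 4 [2y] swap r/2=1182/36661: DF=(1 − 1182/36661·(0.965400+0.929300+0.889600))/(1+1182/36661) = 4409/5000 ≈ 0.881800
step 5 [2.5y] bond c/2=7/400: DF=(1834661/2000000 − 7/400·(0.965400+0.929300+0.889600+0.881800))/(1+7/400) = 1677/2000 ≈ 0.838500
step 6 [3y] swap r/2=1773/53273: DF=(1 − 1773/53273·(0.965400+0.929300+0.889600+0.881800+0.838500))/(1+1773/53273) = 8227/10000 ≈ 0.822700
step 7 [3.5y] bond c/2=9/400: DF=(47747/50000 − 9/400·(0.965400+0.929300+0.889600+0.881800+0.838500+0.822700))/(1+9/400) = 8167/10000 ≈ 0.816700

1 1/2 4827/5000
2 1 9293/10000
3 3/2 556/625
4 2 4409/5000
5 5/2 1677/2000
6 3 8227/10000
7 7/2 8167/10000
s(3.5y) = (1/(8167/10000) − 1)/(7/2) = 3666/57169 ≈ 6.4126%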